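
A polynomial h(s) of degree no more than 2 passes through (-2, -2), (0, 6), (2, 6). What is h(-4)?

-18

Write h(s) = as^2 + bs + c. Substituting each data point gives a linear system:
  4a - 2b + c = -2
  c = 6
  4a + 2b + c = 6
Solving the system yields a = -1, b = 2, c = 6.
So h(s) = -s^2 + 2s + 6.
Then h(-4) = -18.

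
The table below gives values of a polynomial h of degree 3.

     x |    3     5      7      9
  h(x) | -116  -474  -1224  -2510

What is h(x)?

h(x) = -3x^3 - 4x^2 + 1

Write h(x) = ax^3 + bx^2 + cx + d. Substituting each data point gives a linear system:
  27a + 9b + 3c + d = -116
  125a + 25b + 5c + d = -474
  343a + 49b + 7c + d = -1224
  729a + 81b + 9c + d = -2510
Solving the system yields a = -3, b = -4, c = 0, d = 1.
So h(x) = -3x³ - 4x² + 1.
Check: h(9) = -2510. ✓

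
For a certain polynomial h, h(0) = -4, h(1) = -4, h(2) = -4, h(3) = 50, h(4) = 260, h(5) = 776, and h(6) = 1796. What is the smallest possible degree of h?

Forward differences of the values at x = 0, 1, 2, 3, 4, 5, 6:
  h  : -4  -4  -4  50  260  776  1796
  Δ  : 0  0  54  210  516  1020
  Δ^2: 0  54  156  306  504
  Δ^3: 54  102  150  198
  Δ^4: 48  48  48
  Δ^5: 0  0
  Δ^6: 0
The fourth differences are constant (48) and nonzero, while all higher differences vanish, so the minimal degree is 4.

4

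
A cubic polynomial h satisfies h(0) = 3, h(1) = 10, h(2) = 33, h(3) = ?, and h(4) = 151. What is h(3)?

78

The 4 known points determine the degree-3 polynomial uniquely.
Write h(x) = ax^3 + bx^2 + cx + d. Substituting each data point gives a linear system:
  d = 3
  a + b + c + d = 10
  8a + 4b + 2c + d = 33
  64a + 16b + 4c + d = 151
Solving the system yields a = 1, b = 5, c = 1, d = 3.
So h(x) = x^3 + 5x^2 + x + 3.
Then h(3) = 78.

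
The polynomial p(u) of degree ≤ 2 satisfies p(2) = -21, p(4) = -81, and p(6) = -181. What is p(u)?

p(u) = -5u^2 - 1

Write p(u) = au^2 + bu + c. Substituting each data point gives a linear system:
  4a + 2b + c = -21
  16a + 4b + c = -81
  36a + 6b + c = -181
Solving the system yields a = -5, b = 0, c = -1.
So p(u) = -5u^2 - 1.
Check: p(6) = -181. ✓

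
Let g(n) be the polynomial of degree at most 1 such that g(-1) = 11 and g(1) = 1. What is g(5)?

-19

Write g(n) = an + b. Substituting each data point gives a linear system:
  -a + b = 11
  a + b = 1
Solving the system yields a = -5, b = 6.
So g(n) = -5n + 6.
Then g(5) = -19.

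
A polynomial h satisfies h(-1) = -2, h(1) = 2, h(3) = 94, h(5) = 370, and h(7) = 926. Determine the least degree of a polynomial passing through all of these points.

Forward differences of the values at x = -1, 1, 3, 5, 7:
  h  : -2  2  94  370  926
  Δ  : 4  92  276  556
  Δ^2: 88  184  280
  Δ^3: 96  96
  Δ^4: 0
The third differences are constant (96) and nonzero, while all higher differences vanish, so the minimal degree is 3.

3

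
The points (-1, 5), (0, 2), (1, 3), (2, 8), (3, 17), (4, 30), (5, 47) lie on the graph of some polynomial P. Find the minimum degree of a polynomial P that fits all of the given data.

Forward differences of the values at n = -1, 0, 1, 2, 3, 4, 5:
  P  : 5  2  3  8  17  30  47
  Δ  : -3  1  5  9  13  17
  Δ^2: 4  4  4  4  4
  Δ^3: 0  0  0  0
  Δ^4: 0  0  0
  Δ^5: 0  0
  Δ^6: 0
The second differences are constant (4) and nonzero, while all higher differences vanish, so the minimal degree is 2.

2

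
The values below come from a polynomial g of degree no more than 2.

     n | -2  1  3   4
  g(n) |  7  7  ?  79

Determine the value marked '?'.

47

The 3 known points determine the degree-2 polynomial uniquely.
Write g(n) = an^2 + bn + c. Substituting each data point gives a linear system:
  4a - 2b + c = 7
  a + b + c = 7
  16a + 4b + c = 79
Solving the system yields a = 4, b = 4, c = -1.
So g(n) = 4n^2 + 4n - 1.
Then g(3) = 47.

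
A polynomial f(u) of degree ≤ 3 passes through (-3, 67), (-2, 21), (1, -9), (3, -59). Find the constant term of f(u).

Write f(u) = au^3 + bu^2 + cu + d. Substituting each data point gives a linear system:
  -27a + 9b - 3c + d = 67
  -8a + 4b - 2c + d = 21
  a + b + c + d = -9
  27a + 9b + 3c + d = -59
Solving the system yields a = -2, b = 1, c = -3, d = -5.
So f(u) = -2u^3 + u^2 - 3u - 5.
The constant term is -5.

-5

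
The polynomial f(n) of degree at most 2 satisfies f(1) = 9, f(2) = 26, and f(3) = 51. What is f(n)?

Write f(n) = an^2 + bn + c. Substituting each data point gives a linear system:
  a + b + c = 9
  4a + 2b + c = 26
  9a + 3b + c = 51
Solving the system yields a = 4, b = 5, c = 0.
So f(n) = 4n^2 + 5n.
Check: f(3) = 51. ✓

f(n) = 4n^2 + 5n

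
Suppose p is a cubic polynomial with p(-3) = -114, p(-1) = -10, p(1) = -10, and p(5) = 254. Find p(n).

Write p(n) = an^3 + bn^2 + cn + d. Substituting each data point gives a linear system:
  -27a + 9b - 3c + d = -114
  -a + b - c + d = -10
  a + b + c + d = -10
  125a + 25b + 5c + d = 254
Solving the system yields a = 3, b = -4, c = -3, d = -6.
So p(n) = 3n^3 - 4n^2 - 3n - 6.
Check: p(5) = 254. ✓

p(n) = 3n^3 - 4n^2 - 3n - 6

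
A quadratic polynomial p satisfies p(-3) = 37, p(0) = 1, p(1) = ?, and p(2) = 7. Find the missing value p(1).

1

The 3 known points determine the degree-2 polynomial uniquely.
Write p(s) = as^2 + bs + c. Substituting each data point gives a linear system:
  9a - 3b + c = 37
  c = 1
  4a + 2b + c = 7
Solving the system yields a = 3, b = -3, c = 1.
So p(s) = 3s² - 3s + 1.
Then p(1) = 1.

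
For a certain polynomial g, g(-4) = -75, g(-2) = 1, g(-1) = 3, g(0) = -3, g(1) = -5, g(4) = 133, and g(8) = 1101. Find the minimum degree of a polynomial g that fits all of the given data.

Divided differences on the nodes -4, -2, -1, 0, 1, 4, 8:
  order 0: -75  1  3  -3  -5  133  1101
  order 1: 38  2  -6  -2  46  242
  order 2: -12  -4  2  12  28
  order 3: 2  2  2  2
  order 4: 0  0  0
  order 5: 0  0
  order 6: 0
The order-3 divided differences are all 2 (nonzero) and every higher order vanishes, so the data lies on a polynomial of degree exactly 3.

3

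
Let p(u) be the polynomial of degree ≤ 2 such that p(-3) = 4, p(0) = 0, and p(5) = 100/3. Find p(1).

8/3

Write p(u) = au^2 + bu + c. Substituting each data point gives a linear system:
  9a - 3b + c = 4
  c = 0
  25a + 5b + c = 100/3
Solving the system yields a = 1, b = 5/3, c = 0.
So p(u) = u^2 + (5/3)u.
Then p(1) = 8/3.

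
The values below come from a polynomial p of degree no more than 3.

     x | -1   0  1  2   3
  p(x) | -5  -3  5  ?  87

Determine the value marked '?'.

31

The 4 known points determine the degree-3 polynomial uniquely.
Write p(x) = ax^3 + bx^2 + cx + d. Substituting each data point gives a linear system:
  -a + b - c + d = -5
  d = -3
  a + b + c + d = 5
  27a + 9b + 3c + d = 87
Solving the system yields a = 2, b = 3, c = 3, d = -3.
So p(x) = 2x^3 + 3x^2 + 3x - 3.
Then p(2) = 31.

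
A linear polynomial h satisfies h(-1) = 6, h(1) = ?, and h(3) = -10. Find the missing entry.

-2

The 2 known points determine the degree-1 polynomial uniquely.
Write h(x) = ax + b. Substituting each data point gives a linear system:
  -a + b = 6
  3a + b = -10
Solving the system yields a = -4, b = 2.
So h(x) = -4x + 2.
Then h(1) = -2.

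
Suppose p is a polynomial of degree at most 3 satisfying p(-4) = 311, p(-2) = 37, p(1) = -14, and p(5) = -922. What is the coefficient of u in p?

-5

Write p(u) = au^3 + bu^2 + cu + d. Substituting each data point gives a linear system:
  -64a + 16b - 4c + d = 311
  -8a + 4b - 2c + d = 37
  a + b + c + d = -14
  125a + 25b + 5c + d = -922
Solving the system yields a = -6, b = -6, c = -5, d = 3.
So p(u) = -6u^3 - 6u^2 - 5u + 3.
The coefficient of u is -5.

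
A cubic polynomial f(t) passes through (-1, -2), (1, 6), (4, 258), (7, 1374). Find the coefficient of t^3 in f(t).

Write f(t) = at^3 + bt^2 + ct + d. Substituting each data point gives a linear system:
  -a + b - c + d = -2
  a + b + c + d = 6
  64a + 16b + 4c + d = 258
  343a + 49b + 7c + d = 1374
Solving the system yields a = 4, b = 0, c = 0, d = 2.
So f(t) = 4t³ + 2.
The leading coefficient is 4.

4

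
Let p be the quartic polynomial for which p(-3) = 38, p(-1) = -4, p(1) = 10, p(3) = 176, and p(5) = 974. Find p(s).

p(s) = s^4 + 2s^3 + 3s^2 + 5s - 1

Write p(s) = as^4 + bs^3 + cs^2 + ds + e. Substituting each data point gives a linear system:
  81a - 27b + 9c - 3d + e = 38
  a - b + c - d + e = -4
  a + b + c + d + e = 10
  81a + 27b + 9c + 3d + e = 176
  625a + 125b + 25c + 5d + e = 974
Solving the system yields a = 1, b = 2, c = 3, d = 5, e = -1.
So p(s) = s^4 + 2s^3 + 3s^2 + 5s - 1.
Check: p(5) = 974. ✓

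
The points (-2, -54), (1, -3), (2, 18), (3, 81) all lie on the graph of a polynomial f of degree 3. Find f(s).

Write f(s) = as^3 + bs^2 + cs + d. Substituting each data point gives a linear system:
  -8a + 4b - 2c + d = -54
  a + b + c + d = -3
  8a + 4b + 2c + d = 18
  27a + 9b + 3c + d = 81
Solving the system yields a = 4, b = -3, c = 2, d = -6.
So f(s) = 4s^3 - 3s^2 + 2s - 6.
Check: f(3) = 81. ✓

f(s) = 4s^3 - 3s^2 + 2s - 6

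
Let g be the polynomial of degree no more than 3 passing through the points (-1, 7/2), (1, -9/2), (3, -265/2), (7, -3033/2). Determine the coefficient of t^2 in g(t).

Write g(t) = at^3 + bt^2 + ct + d. Substituting each data point gives a linear system:
  -a + b - c + d = 7/2
  a + b + c + d = -9/2
  27a + 9b + 3c + d = -265/2
  343a + 49b + 7c + d = -3033/2
Solving the system yields a = -4, b = -3, c = 0, d = 5/2.
So g(t) = -4t^3 - 3t^2 + 5/2.
The coefficient of t^2 is -3.

-3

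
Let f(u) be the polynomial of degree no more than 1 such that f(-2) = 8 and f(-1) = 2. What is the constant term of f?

Write f(u) = au + b. Substituting each data point gives a linear system:
  -2a + b = 8
  -a + b = 2
Solving the system yields a = -6, b = -4.
So f(u) = -6u - 4.
The constant term is -4.

-4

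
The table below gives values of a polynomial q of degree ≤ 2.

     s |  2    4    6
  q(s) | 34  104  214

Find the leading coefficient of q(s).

Write q(s) = as^2 + bs + c. Substituting each data point gives a linear system:
  4a + 2b + c = 34
  16a + 4b + c = 104
  36a + 6b + c = 214
Solving the system yields a = 5, b = 5, c = 4.
So q(s) = 5s^2 + 5s + 4.
The leading coefficient is 5.

5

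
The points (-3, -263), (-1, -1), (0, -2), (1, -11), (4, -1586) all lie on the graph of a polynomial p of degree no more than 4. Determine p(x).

Write p(x) = ax^4 + bx^3 + cx^2 + dx + e. Substituting each data point gives a linear system:
  81a - 27b + 9c - 3d + e = -263
  a - b + c - d + e = -1
  e = -2
  a + b + c + d + e = -11
  256a + 64b + 16c + 4d + e = -1586
Solving the system yields a = -5, b = -5, c = 1, d = 0, e = -2.
So p(x) = -5x^4 - 5x^3 + x^2 - 2.
Check: p(-1) = -1. ✓

p(x) = -5x^4 - 5x^3 + x^2 - 2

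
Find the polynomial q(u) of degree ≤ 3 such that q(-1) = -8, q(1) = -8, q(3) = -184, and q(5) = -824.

Write q(u) = au^3 + bu^2 + cu + d. Substituting each data point gives a linear system:
  -a + b - c + d = -8
  a + b + c + d = -8
  27a + 9b + 3c + d = -184
  125a + 25b + 5c + d = -824
Solving the system yields a = -6, b = -4, c = 6, d = -4.
So q(u) = -6u^3 - 4u^2 + 6u - 4.
Check: q(3) = -184. ✓

q(u) = -6u^3 - 4u^2 + 6u - 4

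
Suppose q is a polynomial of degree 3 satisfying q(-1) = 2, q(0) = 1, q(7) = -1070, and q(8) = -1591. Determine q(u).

q(u) = -3u^3 - u^2 + u + 1

Write q(u) = au^3 + bu^2 + cu + d. Substituting each data point gives a linear system:
  -a + b - c + d = 2
  d = 1
  343a + 49b + 7c + d = -1070
  512a + 64b + 8c + d = -1591
Solving the system yields a = -3, b = -1, c = 1, d = 1.
So q(u) = -3u³ - u² + u + 1.
Check: q(8) = -1591. ✓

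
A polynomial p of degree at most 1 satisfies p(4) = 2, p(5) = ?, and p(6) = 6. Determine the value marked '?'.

The 2 known points determine the degree-1 polynomial uniquely.
Write p(n) = an + b. Substituting each data point gives a linear system:
  4a + b = 2
  6a + b = 6
Solving the system yields a = 2, b = -6.
So p(n) = 2n - 6.
Then p(5) = 4.

4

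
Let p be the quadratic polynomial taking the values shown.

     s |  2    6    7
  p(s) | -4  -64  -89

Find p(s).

Write p(s) = as^2 + bs + c. Substituting each data point gives a linear system:
  4a + 2b + c = -4
  36a + 6b + c = -64
  49a + 7b + c = -89
Solving the system yields a = -2, b = 1, c = 2.
So p(s) = -2s^2 + s + 2.
Check: p(6) = -64. ✓

p(s) = -2s^2 + s + 2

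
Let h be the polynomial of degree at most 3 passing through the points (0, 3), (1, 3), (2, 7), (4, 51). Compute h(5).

Using the Lagrange interpolation formula with nodes 0, 1, 2, 4:
  L_0(x) = (x - 1)(x - 2)(x - 4) / -8
  L_1(x) = x(x - 2)(x - 4) / 3
  L_2(x) = x(x - 1)(x - 4) / -4
  L_3(x) = x(x - 1)(x - 2) / 24
Then h(x) = 3·L_0(x) + 3·L_1(x) + 7·L_2(x) + 51·L_3(x).
Expanding and collecting terms gives h(x) = x³ - x² + 3.
Evaluating at x = 5: h(5) = 103.

103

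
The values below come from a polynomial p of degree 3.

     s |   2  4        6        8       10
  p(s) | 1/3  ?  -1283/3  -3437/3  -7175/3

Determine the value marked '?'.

The 4 known points determine the degree-3 polynomial uniquely.
Write p(s) = as^3 + bs^2 + cs + d. Substituting each data point gives a linear system:
  8a + 4b + 2c + d = 1/3
  216a + 36b + 6c + d = -1283/3
  512a + 64b + 8c + d = -3437/3
  1000a + 100b + 10c + d = -7175/3
Solving the system yields a = -3, b = 6, c = 1, d = -5/3.
So p(s) = -3s^3 + 6s^2 + s - 5/3.
Then p(4) = -281/3.

-281/3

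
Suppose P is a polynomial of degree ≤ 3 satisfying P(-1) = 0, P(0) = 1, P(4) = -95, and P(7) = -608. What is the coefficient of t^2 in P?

1

Write P(t) = at^3 + bt^2 + ct + d. Substituting each data point gives a linear system:
  -a + b - c + d = 0
  d = 1
  64a + 16b + 4c + d = -95
  343a + 49b + 7c + d = -608
Solving the system yields a = -2, b = 1, c = 4, d = 1.
So P(t) = -2t^3 + t^2 + 4t + 1.
The coefficient of t^2 is 1.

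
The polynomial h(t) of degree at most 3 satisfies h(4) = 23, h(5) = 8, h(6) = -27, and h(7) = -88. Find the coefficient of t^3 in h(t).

Write h(t) = at^3 + bt^2 + ct + d. Substituting each data point gives a linear system:
  64a + 16b + 4c + d = 23
  125a + 25b + 5c + d = 8
  216a + 36b + 6c + d = -27
  343a + 49b + 7c + d = -88
Solving the system yields a = -1, b = 5, c = 1, d = 3.
So h(t) = -t³ + 5t² + t + 3.
The leading coefficient is -1.

-1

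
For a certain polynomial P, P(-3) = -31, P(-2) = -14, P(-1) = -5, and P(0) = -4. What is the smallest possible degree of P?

2

Forward differences of the values at u = -3, -2, -1, 0:
  P  : -31  -14  -5  -4
  Δ  : 17  9  1
  Δ^2: -8  -8
  Δ^3: 0
The second differences are constant (-8) and nonzero, while all higher differences vanish, so the minimal degree is 2.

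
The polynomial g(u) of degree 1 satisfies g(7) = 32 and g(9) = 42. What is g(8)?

37

Write g(u) = au + b. Substituting each data point gives a linear system:
  7a + b = 32
  9a + b = 42
Solving the system yields a = 5, b = -3.
So g(u) = 5u - 3.
Then g(8) = 37.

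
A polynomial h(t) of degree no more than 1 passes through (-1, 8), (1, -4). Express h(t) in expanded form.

Write h(t) = at + b. Substituting each data point gives a linear system:
  -a + b = 8
  a + b = -4
Solving the system yields a = -6, b = 2.
So h(t) = -6t + 2.
Check: h(1) = -4. ✓

h(t) = -6t + 2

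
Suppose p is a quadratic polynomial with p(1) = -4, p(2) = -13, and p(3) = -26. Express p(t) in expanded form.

Using the Lagrange interpolation formula with nodes 1, 2, 3:
  L_0(t) = (t - 2)(t - 3) / 2
  L_1(t) = (t - 1)(t - 3) / -1
  L_2(t) = (t - 1)(t - 2) / 2
Then p(t) = -4·L_0(t) - 13·L_1(t) - 26·L_2(t).
Expanding and collecting terms gives p(t) = -2t^2 - 3t + 1.
Check: p(1) = -4. ✓

p(t) = -2t^2 - 3t + 1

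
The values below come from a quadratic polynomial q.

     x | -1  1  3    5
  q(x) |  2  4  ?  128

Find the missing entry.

46

The 3 known points determine the degree-2 polynomial uniquely.
Write q(x) = ax^2 + bx + c. Substituting each data point gives a linear system:
  a - b + c = 2
  a + b + c = 4
  25a + 5b + c = 128
Solving the system yields a = 5, b = 1, c = -2.
So q(x) = 5x^2 + x - 2.
Then q(3) = 46.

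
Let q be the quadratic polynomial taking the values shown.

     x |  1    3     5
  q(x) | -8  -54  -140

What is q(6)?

Write q(x) = ax^2 + bx + c. Substituting each data point gives a linear system:
  a + b + c = -8
  9a + 3b + c = -54
  25a + 5b + c = -140
Solving the system yields a = -5, b = -3, c = 0.
So q(x) = -5x² - 3x.
Then q(6) = -198.

-198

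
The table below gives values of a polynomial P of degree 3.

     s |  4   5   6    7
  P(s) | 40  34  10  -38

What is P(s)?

P(s) = -s^3 + 6s^2 + s + 4

Using the Lagrange interpolation formula with nodes 4, 5, 6, 7:
  L_0(s) = (s - 5)(s - 6)(s - 7) / -6
  L_1(s) = (s - 4)(s - 6)(s - 7) / 2
  L_2(s) = (s - 4)(s - 5)(s - 7) / -2
  L_3(s) = (s - 4)(s - 5)(s - 6) / 6
Then P(s) = 40·L_0(s) + 34·L_1(s) + 10·L_2(s) - 38·L_3(s).
Expanding and collecting terms gives P(s) = -s³ + 6s² + s + 4.
Check: P(4) = 40. ✓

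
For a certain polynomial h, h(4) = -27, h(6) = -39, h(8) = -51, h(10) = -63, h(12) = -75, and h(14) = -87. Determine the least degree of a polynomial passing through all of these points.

1

Forward differences of the values at s = 4, 6, 8, 10, 12, 14:
  h  : -27  -39  -51  -63  -75  -87
  Δ  : -12  -12  -12  -12  -12
  Δ^2: 0  0  0  0
  Δ^3: 0  0  0
  Δ^4: 0  0
  Δ^5: 0
The first differences are constant (-12) and nonzero, while all higher differences vanish, so the minimal degree is 1.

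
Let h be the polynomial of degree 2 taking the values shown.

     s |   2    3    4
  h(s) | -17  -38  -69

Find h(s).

h(s) = -5s^2 + 4s - 5

Write h(s) = as^2 + bs + c. Substituting each data point gives a linear system:
  4a + 2b + c = -17
  9a + 3b + c = -38
  16a + 4b + c = -69
Solving the system yields a = -5, b = 4, c = -5.
So h(s) = -5s² + 4s - 5.
Check: h(4) = -69. ✓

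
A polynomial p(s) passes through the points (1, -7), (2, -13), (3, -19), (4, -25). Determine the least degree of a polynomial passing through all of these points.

Forward differences of the values at s = 1, 2, 3, 4:
  p  : -7  -13  -19  -25
  Δ  : -6  -6  -6
  Δ^2: 0  0
  Δ^3: 0
The first differences are constant (-6) and nonzero, while all higher differences vanish, so the minimal degree is 1.

1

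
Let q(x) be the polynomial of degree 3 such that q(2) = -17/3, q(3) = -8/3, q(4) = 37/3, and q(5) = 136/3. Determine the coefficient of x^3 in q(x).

1

Write q(x) = ax^3 + bx^2 + cx + d. Substituting each data point gives a linear system:
  8a + 4b + 2c + d = -17/3
  27a + 9b + 3c + d = -8/3
  64a + 16b + 4c + d = 37/3
  125a + 25b + 5c + d = 136/3
Solving the system yields a = 1, b = -3, c = -1, d = 1/3.
So q(x) = x³ - 3x² - x + 1/3.
The leading coefficient is 1.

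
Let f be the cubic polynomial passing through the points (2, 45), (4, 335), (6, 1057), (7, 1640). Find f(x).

Using the Lagrange interpolation formula with nodes 2, 4, 6, 7:
  L_0(x) = (x - 4)(x - 6)(x - 7) / -40
  L_1(x) = (x - 2)(x - 6)(x - 7) / 12
  L_2(x) = (x - 2)(x - 4)(x - 7) / -8
  L_3(x) = (x - 2)(x - 4)(x - 6) / 15
Then f(x) = 45·L_0(x) + 335·L_1(x) + 1057·L_2(x) + 1640·L_3(x).
Expanding and collecting terms gives f(x) = 4x^3 + 6x^2 - 3x - 5.
Check: f(6) = 1057. ✓

f(x) = 4x^3 + 6x^2 - 3x - 5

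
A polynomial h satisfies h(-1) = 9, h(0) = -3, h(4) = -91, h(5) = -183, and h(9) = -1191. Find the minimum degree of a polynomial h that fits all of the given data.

3

Divided differences on the nodes -1, 0, 4, 5, 9:
  order 0: 9  -3  -91  -183  -1191
  order 1: -12  -22  -92  -252
  order 2: -2  -14  -32
  order 3: -2  -2
  order 4: 0
The order-3 divided differences are all -2 (nonzero) and every higher order vanishes, so the data lies on a polynomial of degree exactly 3.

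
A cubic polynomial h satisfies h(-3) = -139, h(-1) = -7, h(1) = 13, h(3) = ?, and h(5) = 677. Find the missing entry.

The 4 known points determine the degree-3 polynomial uniquely.
Write h(n) = an^3 + bn^2 + cn + d. Substituting each data point gives a linear system:
  -27a + 9b - 3c + d = -139
  -a + b - c + d = -7
  a + b + c + d = 13
  125a + 25b + 5c + d = 677
Solving the system yields a = 5, b = 1, c = 5, d = 2.
So h(n) = 5n^3 + n^2 + 5n + 2.
Then h(3) = 161.

161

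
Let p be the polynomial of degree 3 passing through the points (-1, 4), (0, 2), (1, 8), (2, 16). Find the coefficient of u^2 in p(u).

4

Write p(u) = au^3 + bu^2 + cu + d. Substituting each data point gives a linear system:
  -a + b - c + d = 4
  d = 2
  a + b + c + d = 8
  8a + 4b + 2c + d = 16
Solving the system yields a = -1, b = 4, c = 3, d = 2.
So p(u) = -u^3 + 4u^2 + 3u + 2.
The coefficient of u^2 is 4.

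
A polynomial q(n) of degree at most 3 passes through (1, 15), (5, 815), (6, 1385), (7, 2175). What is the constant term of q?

5

Write q(n) = an^3 + bn^2 + cn + d. Substituting each data point gives a linear system:
  a + b + c + d = 15
  125a + 25b + 5c + d = 815
  216a + 36b + 6c + d = 1385
  343a + 49b + 7c + d = 2175
Solving the system yields a = 6, b = 2, c = 2, d = 5.
So q(n) = 6n³ + 2n² + 2n + 5.
The constant term is 5.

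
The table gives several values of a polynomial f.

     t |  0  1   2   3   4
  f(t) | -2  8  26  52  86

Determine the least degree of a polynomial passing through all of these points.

2

Forward differences of the values at t = 0, 1, 2, 3, 4:
  f  : -2  8  26  52  86
  Δ  : 10  18  26  34
  Δ^2: 8  8  8
  Δ^3: 0  0
  Δ^4: 0
The second differences are constant (8) and nonzero, while all higher differences vanish, so the minimal degree is 2.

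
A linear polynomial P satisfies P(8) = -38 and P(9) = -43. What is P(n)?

P(n) = -5n + 2

Write P(n) = an + b. Substituting each data point gives a linear system:
  8a + b = -38
  9a + b = -43
Solving the system yields a = -5, b = 2.
So P(n) = -5n + 2.
Check: P(8) = -38. ✓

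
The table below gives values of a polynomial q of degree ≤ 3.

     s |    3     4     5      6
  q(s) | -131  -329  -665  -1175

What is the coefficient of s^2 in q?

3

Write q(s) = as^3 + bs^2 + cs + d. Substituting each data point gives a linear system:
  27a + 9b + 3c + d = -131
  64a + 16b + 4c + d = -329
  125a + 25b + 5c + d = -665
  216a + 36b + 6c + d = -1175
Solving the system yields a = -6, b = 3, c = 3, d = -5.
So q(s) = -6s³ + 3s² + 3s - 5.
The coefficient of s^2 is 3.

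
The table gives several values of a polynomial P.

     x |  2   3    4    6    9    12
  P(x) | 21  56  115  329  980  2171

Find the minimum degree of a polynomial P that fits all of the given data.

Divided differences on the nodes 2, 3, 4, 6, 9, 12:
  order 0: 21  56  115  329  980  2171
  order 1: 35  59  107  217  397
  order 2: 12  16  22  30
  order 3: 1  1  1
  order 4: 0  0
  order 5: 0
The order-3 divided differences are all 1 (nonzero) and every higher order vanishes, so the data lies on a polynomial of degree exactly 3.

3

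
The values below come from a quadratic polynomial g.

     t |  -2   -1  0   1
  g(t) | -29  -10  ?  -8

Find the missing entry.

-3

The 3 known points determine the degree-2 polynomial uniquely.
Write g(t) = at^2 + bt + c. Substituting each data point gives a linear system:
  4a - 2b + c = -29
  a - b + c = -10
  a + b + c = -8
Solving the system yields a = -6, b = 1, c = -3.
So g(t) = -6t² + t - 3.
Then g(0) = -3.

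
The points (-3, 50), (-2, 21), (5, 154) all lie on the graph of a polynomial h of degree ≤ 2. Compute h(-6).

209

Write h(t) = at^2 + bt + c. Substituting each data point gives a linear system:
  9a - 3b + c = 50
  4a - 2b + c = 21
  25a + 5b + c = 154
Solving the system yields a = 6, b = 1, c = -1.
So h(t) = 6t^2 + t - 1.
Then h(-6) = 209.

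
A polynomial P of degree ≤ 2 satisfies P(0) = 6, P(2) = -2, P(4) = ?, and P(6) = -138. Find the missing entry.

-50

On equispaced nodes a degree-2 polynomial has vanishing third forward difference, so
  - P(0) + 3·P(2) - 3·P(4) + P(6) = 0.
Substituting the known values and solving for P(4):
  -3·P(4) = 150
  P(4) = -50.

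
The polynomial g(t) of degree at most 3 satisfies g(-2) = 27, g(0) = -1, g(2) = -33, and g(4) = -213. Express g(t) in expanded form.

Write g(t) = at^3 + bt^2 + ct + d. Substituting each data point gives a linear system:
  -8a + 4b - 2c + d = 27
  d = -1
  8a + 4b + 2c + d = -33
  64a + 16b + 4c + d = -213
Solving the system yields a = -3, b = -1/2, c = -3, d = -1.
So g(t) = -3t³ - (1/2)t² - 3t - 1.
Check: g(0) = -1. ✓

g(t) = -3t^3 - (1/2)t^2 - 3t - 1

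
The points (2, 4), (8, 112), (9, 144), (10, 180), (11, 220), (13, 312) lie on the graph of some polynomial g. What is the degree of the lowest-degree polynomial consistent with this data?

Divided differences on the nodes 2, 8, 9, 10, 11, 13:
  order 0: 4  112  144  180  220  312
  order 1: 18  32  36  40  46
  order 2: 2  2  2  2
  order 3: 0  0  0
  order 4: 0  0
  order 5: 0
The order-2 divided differences are all 2 (nonzero) and every higher order vanishes, so the data lies on a polynomial of degree exactly 2.

2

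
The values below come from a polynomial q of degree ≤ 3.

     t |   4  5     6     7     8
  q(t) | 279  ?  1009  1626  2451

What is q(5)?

570

On equispaced nodes a degree-3 polynomial has vanishing fourth forward difference, so
  q(4) - 4·q(5) + 6·q(6) - 4·q(7) + q(8) = 0.
Substituting the known values and solving for q(5):
  -4·q(5) = -2280
  q(5) = 570.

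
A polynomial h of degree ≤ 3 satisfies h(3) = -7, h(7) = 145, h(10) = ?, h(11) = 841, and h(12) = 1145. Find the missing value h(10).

The 4 known points determine the degree-3 polynomial uniquely.
Write h(t) = at^3 + bt^2 + ct + d. Substituting each data point gives a linear system:
  27a + 9b + 3c + d = -7
  343a + 49b + 7c + d = 145
  1331a + 121b + 11c + d = 841
  1728a + 144b + 12c + d = 1145
Solving the system yields a = 1, b = -4, c = -1, d = 5.
So h(t) = t^3 - 4t^2 - t + 5.
Then h(10) = 595.

595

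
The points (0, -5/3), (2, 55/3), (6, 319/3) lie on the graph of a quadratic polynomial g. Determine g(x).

Using the Lagrange interpolation formula with nodes 0, 2, 6:
  L_0(x) = (x - 2)(x - 6) / 12
  L_1(x) = x(x - 6) / -8
  L_2(x) = x(x - 2) / 24
Then g(x) = -5/3·L_0(x) + 55/3·L_1(x) + 319/3·L_2(x).
Expanding and collecting terms gives g(x) = 2x^2 + 6x - 5/3.
Check: g(6) = 319/3. ✓

g(x) = 2x^2 + 6x - 5/3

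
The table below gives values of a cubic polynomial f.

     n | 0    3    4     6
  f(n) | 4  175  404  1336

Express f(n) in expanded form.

Write f(n) = an^3 + bn^2 + cn + d. Substituting each data point gives a linear system:
  d = 4
  27a + 9b + 3c + d = 175
  64a + 16b + 4c + d = 404
  216a + 36b + 6c + d = 1336
Solving the system yields a = 6, b = 1, c = 0, d = 4.
So f(n) = 6n^3 + n^2 + 4.
Check: f(6) = 1336. ✓

f(n) = 6n^3 + n^2 + 4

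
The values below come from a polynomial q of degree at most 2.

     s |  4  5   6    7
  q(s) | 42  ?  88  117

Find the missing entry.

63

The 3 known points determine the degree-2 polynomial uniquely.
Write q(s) = as^2 + bs + c. Substituting each data point gives a linear system:
  16a + 4b + c = 42
  36a + 6b + c = 88
  49a + 7b + c = 117
Solving the system yields a = 2, b = 3, c = -2.
So q(s) = 2s² + 3s - 2.
Then q(5) = 63.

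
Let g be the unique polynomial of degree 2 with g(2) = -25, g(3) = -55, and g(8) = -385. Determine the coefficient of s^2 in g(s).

Write g(s) = as^2 + bs + c. Substituting each data point gives a linear system:
  4a + 2b + c = -25
  9a + 3b + c = -55
  64a + 8b + c = -385
Solving the system yields a = -6, b = 0, c = -1.
So g(s) = -6s² - 1.
The leading coefficient is -6.

-6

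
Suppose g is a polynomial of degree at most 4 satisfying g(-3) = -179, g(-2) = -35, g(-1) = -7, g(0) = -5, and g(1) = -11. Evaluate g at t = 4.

Write g(t) = at^4 + bt^3 + ct^2 + dt + e. Substituting each data point gives a linear system:
  81a - 27b + 9c - 3d + e = -179
  16a - 8b + 4c - 2d + e = -35
  a - b + c - d + e = -7
  e = -5
  a + b + c + d + e = -11
Solving the system yields a = -3, b = -3, c = -1, d = 1, e = -5.
So g(t) = -3t^4 - 3t^3 - t^2 + t - 5.
Then g(4) = -977.

-977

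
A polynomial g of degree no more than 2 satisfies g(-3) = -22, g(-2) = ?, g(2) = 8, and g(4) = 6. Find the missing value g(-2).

-12

The 3 known points determine the degree-2 polynomial uniquely.
Write g(s) = as^2 + bs + c. Substituting each data point gives a linear system:
  9a - 3b + c = -22
  4a + 2b + c = 8
  16a + 4b + c = 6
Solving the system yields a = -1, b = 5, c = 2.
So g(s) = -s² + 5s + 2.
Then g(-2) = -12.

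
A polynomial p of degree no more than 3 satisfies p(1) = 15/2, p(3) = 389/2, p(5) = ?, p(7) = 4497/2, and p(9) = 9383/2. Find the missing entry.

1691/2

The 4 known points determine the degree-3 polynomial uniquely.
Write p(t) = at^3 + bt^2 + ct + d. Substituting each data point gives a linear system:
  a + b + c + d = 15/2
  27a + 9b + 3c + d = 389/2
  343a + 49b + 7c + d = 4497/2
  729a + 81b + 9c + d = 9383/2
Solving the system yields a = 6, b = 4, c = -1/2, d = -2.
So p(t) = 6t^3 + 4t^2 - (1/2)t - 2.
Then p(5) = 1691/2.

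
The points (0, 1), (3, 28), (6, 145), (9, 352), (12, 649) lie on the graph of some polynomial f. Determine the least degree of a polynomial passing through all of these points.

Forward differences of the values at x = 0, 3, 6, 9, 12:
  f  : 1  28  145  352  649
  Δ  : 27  117  207  297
  Δ^2: 90  90  90
  Δ^3: 0  0
  Δ^4: 0
The second differences are constant (90) and nonzero, while all higher differences vanish, so the minimal degree is 2.

2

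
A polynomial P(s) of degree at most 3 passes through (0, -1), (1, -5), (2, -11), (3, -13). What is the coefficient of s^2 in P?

-4

Write P(s) = as^3 + bs^2 + cs + d. Substituting each data point gives a linear system:
  d = -1
  a + b + c + d = -5
  8a + 4b + 2c + d = -11
  27a + 9b + 3c + d = -13
Solving the system yields a = 1, b = -4, c = -1, d = -1.
So P(s) = s^3 - 4s^2 - s - 1.
The coefficient of s^2 is -4.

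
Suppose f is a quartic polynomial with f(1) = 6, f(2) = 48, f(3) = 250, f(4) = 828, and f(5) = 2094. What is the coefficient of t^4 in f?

4

Write f(t) = at^4 + bt^3 + ct^2 + dt + e. Substituting each data point gives a linear system:
  a + b + c + d + e = 6
  16a + 8b + 4c + 2d + e = 48
  81a + 27b + 9c + 3d + e = 250
  256a + 64b + 16c + 4d + e = 828
  625a + 125b + 25c + 5d + e = 2094
Solving the system yields a = 4, b = -4, c = 4, d = -2, e = 4.
So f(t) = 4t^4 - 4t^3 + 4t^2 - 2t + 4.
The leading coefficient is 4.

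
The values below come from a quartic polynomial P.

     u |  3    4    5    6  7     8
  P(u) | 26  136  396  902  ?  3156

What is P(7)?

1774

The 5 known points determine the degree-4 polynomial uniquely.
Write P(u) = au^4 + bu^3 + cu^2 + du + e. Substituting each data point gives a linear system:
  81a + 27b + 9c + 3d + e = 26
  256a + 64b + 16c + 4d + e = 136
  625a + 125b + 25c + 5d + e = 396
  1296a + 216b + 36c + 6d + e = 902
  4096a + 512b + 64c + 8d + e = 3156
Solving the system yields a = 1, b = -2, c = 2, d = -5, e = -4.
So P(u) = u^4 - 2u^3 + 2u^2 - 5u - 4.
Then P(7) = 1774.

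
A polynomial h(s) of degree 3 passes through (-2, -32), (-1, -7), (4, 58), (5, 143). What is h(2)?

-4

Write h(s) = as^3 + bs^2 + cs + d. Substituting each data point gives a linear system:
  -8a + 4b - 2c + d = -32
  -a + b - c + d = -7
  64a + 16b + 4c + d = 58
  125a + 25b + 5c + d = 143
Solving the system yields a = 2, b = -4, c = -1, d = -2.
So h(s) = 2s^3 - 4s^2 - s - 2.
Then h(2) = -4.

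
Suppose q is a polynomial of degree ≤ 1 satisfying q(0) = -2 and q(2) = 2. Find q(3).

Write q(u) = au + b. Substituting each data point gives a linear system:
  b = -2
  2a + b = 2
Solving the system yields a = 2, b = -2.
So q(u) = 2u - 2.
Then q(3) = 4.

4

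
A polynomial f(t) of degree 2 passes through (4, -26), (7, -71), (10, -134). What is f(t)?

Write f(t) = at^2 + bt + c. Substituting each data point gives a linear system:
  16a + 4b + c = -26
  49a + 7b + c = -71
  100a + 10b + c = -134
Solving the system yields a = -1, b = -4, c = 6.
So f(t) = -t^2 - 4t + 6.
Check: f(4) = -26. ✓

f(t) = -t^2 - 4t + 6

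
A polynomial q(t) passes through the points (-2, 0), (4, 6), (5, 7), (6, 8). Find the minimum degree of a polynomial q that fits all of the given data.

1

Divided differences on the nodes -2, 4, 5, 6:
  order 0: 0  6  7  8
  order 1: 1  1  1
  order 2: 0  0
  order 3: 0
The order-1 divided differences are all 1 (nonzero) and every higher order vanishes, so the data lies on a polynomial of degree exactly 1.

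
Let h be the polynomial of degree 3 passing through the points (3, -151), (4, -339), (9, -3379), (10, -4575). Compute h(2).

-47

Using the Lagrange interpolation formula with nodes 3, 4, 9, 10:
  L_0(u) = (u - 4)(u - 9)(u - 10) / -42
  L_1(u) = (u - 3)(u - 9)(u - 10) / 30
  L_2(u) = (u - 3)(u - 4)(u - 10) / -30
  L_3(u) = (u - 3)(u - 4)(u - 9) / 42
Then h(u) = -151·L_0(u) - 339·L_1(u) - 3379·L_2(u) - 4575·L_3(u).
Expanding and collecting terms gives h(u) = -4u^3 - 6u^2 + 2u + 5.
Evaluating at u = 2: h(2) = -47.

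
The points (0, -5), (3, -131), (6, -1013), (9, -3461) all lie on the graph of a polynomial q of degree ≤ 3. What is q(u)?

q(u) = -5u^3 + 3u^2 - 6u - 5

Write q(u) = au^3 + bu^2 + cu + d. Substituting each data point gives a linear system:
  d = -5
  27a + 9b + 3c + d = -131
  216a + 36b + 6c + d = -1013
  729a + 81b + 9c + d = -3461
Solving the system yields a = -5, b = 3, c = -6, d = -5.
So q(u) = -5u³ + 3u² - 6u - 5.
Check: q(0) = -5. ✓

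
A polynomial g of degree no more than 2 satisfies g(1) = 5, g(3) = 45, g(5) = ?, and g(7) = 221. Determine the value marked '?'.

117

On equispaced nodes a degree-2 polynomial has vanishing third forward difference, so
  - g(1) + 3·g(3) - 3·g(5) + g(7) = 0.
Substituting the known values and solving for g(5):
  -3·g(5) = -351
  g(5) = 117.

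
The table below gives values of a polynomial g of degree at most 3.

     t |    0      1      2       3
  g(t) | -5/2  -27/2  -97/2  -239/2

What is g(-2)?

Forward differences of the values at t = 0, 1, 2, 3:
  g  : -5/2  -27/2  -97/2  -239/2
  Δ  : -11  -35  -71
  Δ^2: -24  -36
  Δ^3: -12
The third differences are constant, confirming degree 3.
Interpolating (Newton forward form) and evaluating at t = -2 gives g(-2) = -9/2.

-9/2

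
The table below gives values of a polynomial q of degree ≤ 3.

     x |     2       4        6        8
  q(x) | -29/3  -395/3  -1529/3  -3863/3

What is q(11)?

Write q(x) = ax^3 + bx^2 + cx + d. Substituting each data point gives a linear system:
  8a + 4b + 2c + d = -29/3
  64a + 16b + 4c + d = -395/3
  216a + 36b + 6c + d = -1529/3
  512a + 64b + 8c + d = -3863/3
Solving the system yields a = -3, b = 4, c = -1, d = 1/3.
So q(x) = -3x^3 + 4x^2 - x + 1/3.
Then q(11) = -10559/3.

-10559/3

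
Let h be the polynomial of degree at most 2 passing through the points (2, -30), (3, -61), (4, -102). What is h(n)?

h(n) = -5n^2 - 6n + 2

Using the Lagrange interpolation formula with nodes 2, 3, 4:
  L_0(n) = (n - 3)(n - 4) / 2
  L_1(n) = (n - 2)(n - 4) / -1
  L_2(n) = (n - 2)(n - 3) / 2
Then h(n) = -30·L_0(n) - 61·L_1(n) - 102·L_2(n).
Expanding and collecting terms gives h(n) = -5n² - 6n + 2.
Check: h(3) = -61. ✓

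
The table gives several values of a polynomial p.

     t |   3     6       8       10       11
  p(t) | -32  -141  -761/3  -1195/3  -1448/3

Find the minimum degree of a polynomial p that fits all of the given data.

Divided differences on the nodes 3, 6, 8, 10, 11:
  order 0: -32  -141  -761/3  -1195/3  -1448/3
  order 1: -109/3  -169/3  -217/3  -253/3
  order 2: -4  -4  -4
  order 3: 0  0
  order 4: 0
The order-2 divided differences are all -4 (nonzero) and every higher order vanishes, so the data lies on a polynomial of degree exactly 2.

2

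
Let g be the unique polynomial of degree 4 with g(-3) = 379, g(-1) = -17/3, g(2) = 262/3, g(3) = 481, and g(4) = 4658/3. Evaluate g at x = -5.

10139/3

Write g(x) = ax^4 + bx^3 + cx^2 + dx + e. Substituting each data point gives a linear system:
  81a - 27b + 9c - 3d + e = 379
  a - b + c - d + e = -17/3
  16a + 8b + 4c + 2d + e = 262/3
  81a + 27b + 9c + 3d + e = 481
  256a + 64b + 16c + 4d + e = 4658/3
Solving the system yields a = 6, b = 5/3, c = -6, d = 2, e = -2.
So g(x) = 6x⁴ + (5/3)x³ - 6x² + 2x - 2.
Then g(-5) = 10139/3.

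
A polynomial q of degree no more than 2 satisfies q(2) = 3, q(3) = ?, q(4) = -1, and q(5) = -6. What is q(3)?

2

On equispaced nodes a degree-2 polynomial has vanishing third forward difference, so
  - q(2) + 3·q(3) - 3·q(4) + q(5) = 0.
Substituting the known values and solving for q(3):
  3·q(3) = 6
  q(3) = 2.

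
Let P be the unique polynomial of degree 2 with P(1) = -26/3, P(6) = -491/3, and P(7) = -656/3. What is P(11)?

Using the Lagrange interpolation formula with nodes 1, 6, 7:
  L_0(x) = (x - 6)(x - 7) / 30
  L_1(x) = (x - 1)(x - 7) / -5
  L_2(x) = (x - 1)(x - 6) / 6
Then P(x) = -26/3·L_0(x) - 491/3·L_1(x) - 656/3·L_2(x).
Expanding and collecting terms gives P(x) = -4x² - 3x - 5/3.
Evaluating at x = 11: P(11) = -1556/3.

-1556/3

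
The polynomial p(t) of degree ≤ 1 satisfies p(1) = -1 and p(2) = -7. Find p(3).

-13

Using the Lagrange interpolation formula with nodes 1, 2:
  L_0(t) = (t - 2) / -1
  L_1(t) = (t - 1) / 1
Then p(t) = -1·L_0(t) - 7·L_1(t).
Expanding and collecting terms gives p(t) = -6t + 5.
Evaluating at t = 3: p(3) = -13.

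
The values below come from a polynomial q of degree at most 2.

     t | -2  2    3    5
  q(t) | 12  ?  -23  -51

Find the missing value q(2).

The 3 known points determine the degree-2 polynomial uniquely.
Write q(t) = at^2 + bt + c. Substituting each data point gives a linear system:
  4a - 2b + c = 12
  9a + 3b + c = -23
  25a + 5b + c = -51
Solving the system yields a = -1, b = -6, c = 4.
So q(t) = -t^2 - 6t + 4.
Then q(2) = -12.

-12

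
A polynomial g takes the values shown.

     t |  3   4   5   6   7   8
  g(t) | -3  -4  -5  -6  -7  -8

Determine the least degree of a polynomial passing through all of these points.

1

Forward differences of the values at t = 3, 4, 5, 6, 7, 8:
  g  : -3  -4  -5  -6  -7  -8
  Δ  : -1  -1  -1  -1  -1
  Δ^2: 0  0  0  0
  Δ^3: 0  0  0
  Δ^4: 0  0
  Δ^5: 0
The first differences are constant (-1) and nonzero, while all higher differences vanish, so the minimal degree is 1.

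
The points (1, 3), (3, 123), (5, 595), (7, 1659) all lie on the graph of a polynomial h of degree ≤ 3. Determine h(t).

Write h(t) = at^3 + bt^2 + ct + d. Substituting each data point gives a linear system:
  a + b + c + d = 3
  27a + 9b + 3c + d = 123
  125a + 25b + 5c + d = 595
  343a + 49b + 7c + d = 1659
Solving the system yields a = 5, b = -1, c = -1, d = 0.
So h(t) = 5t^3 - t^2 - t.
Check: h(5) = 595. ✓

h(t) = 5t^3 - t^2 - t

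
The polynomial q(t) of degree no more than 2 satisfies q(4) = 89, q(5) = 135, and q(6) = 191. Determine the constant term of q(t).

5

Write q(t) = at^2 + bt + c. Substituting each data point gives a linear system:
  16a + 4b + c = 89
  25a + 5b + c = 135
  36a + 6b + c = 191
Solving the system yields a = 5, b = 1, c = 5.
So q(t) = 5t^2 + t + 5.
The constant term is 5.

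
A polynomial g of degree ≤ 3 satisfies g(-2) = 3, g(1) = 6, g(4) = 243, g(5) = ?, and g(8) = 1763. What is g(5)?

The 4 known points determine the degree-3 polynomial uniquely.
Write g(t) = at^3 + bt^2 + ct + d. Substituting each data point gives a linear system:
  -8a + 4b - 2c + d = 3
  a + b + c + d = 6
  64a + 16b + 4c + d = 243
  512a + 64b + 8c + d = 1763
Solving the system yields a = 3, b = 4, c = -4, d = 3.
So g(t) = 3t^3 + 4t^2 - 4t + 3.
Then g(5) = 458.

458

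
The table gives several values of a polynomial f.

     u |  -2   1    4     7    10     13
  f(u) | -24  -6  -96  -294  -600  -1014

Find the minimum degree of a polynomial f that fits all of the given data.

2

Forward differences of the values at u = -2, 1, 4, 7, 10, 13:
  f  : -24  -6  -96  -294  -600  -1014
  Δ  : 18  -90  -198  -306  -414
  Δ^2: -108  -108  -108  -108
  Δ^3: 0  0  0
  Δ^4: 0  0
  Δ^5: 0
The second differences are constant (-108) and nonzero, while all higher differences vanish, so the minimal degree is 2.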